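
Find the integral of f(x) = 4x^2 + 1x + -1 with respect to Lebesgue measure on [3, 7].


The Lebesgue integral of a Riemann-integrable function agrees with the Riemann integral.
Antiderivative F(x) = (4/3)x^3 + (1/2)x^2 + -1x
F(7) = (4/3)*7^3 + (1/2)*7^2 + -1*7
     = (4/3)*343 + (1/2)*49 + -1*7
     = 457.333333 + 24.5 + -7
     = 474.833333
F(3) = 37.5
Integral = F(7) - F(3) = 474.833333 - 37.5 = 437.333333


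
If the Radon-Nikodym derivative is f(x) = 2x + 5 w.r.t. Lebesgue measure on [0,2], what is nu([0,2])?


nu(A) = integral_A (dnu/dmu) dmu = integral_0^2 (2x + 5) dx
Step 1: Antiderivative F(x) = (2/2)x^2 + 5x
Step 2: F(2) = (2/2)*2^2 + 5*2 = 4 + 10 = 14
Step 3: F(0) = (2/2)*0^2 + 5*0 = 0.0 + 0 = 0.0
Step 4: nu([0,2]) = F(2) - F(0) = 14 - 0.0 = 14


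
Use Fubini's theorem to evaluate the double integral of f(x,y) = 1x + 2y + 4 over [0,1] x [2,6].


By Fubini, integrate in x first, then y.
Step 1: Fix y, integrate over x in [0,1]:
  integral(1x + 2y + 4, x=0..1)
  = 1*(1^2 - 0^2)/2 + (2y + 4)*(1 - 0)
  = 0.5 + (2y + 4)*1
  = 0.5 + 2y + 4
  = 4.5 + 2y
Step 2: Integrate over y in [2,6]:
  integral(4.5 + 2y, y=2..6)
  = 4.5*4 + 2*(6^2 - 2^2)/2
  = 18 + 32
  = 50


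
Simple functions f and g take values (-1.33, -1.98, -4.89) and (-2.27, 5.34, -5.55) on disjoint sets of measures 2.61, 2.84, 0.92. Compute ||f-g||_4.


Step 1: Compute differences f_i - g_i:
  -1.33 - -2.27 = 0.94
  -1.98 - 5.34 = -7.32
  -4.89 - -5.55 = 0.66
Step 2: Compute |diff|^4 * measure for each set:
  |0.94|^4 * 2.61 = 0.780749 * 2.61 = 2.037755
  |-7.32|^4 * 2.84 = 2871.07359 * 2.84 = 8153.848995
  |0.66|^4 * 0.92 = 0.189747 * 0.92 = 0.174568
Step 3: Sum = 8156.061317
Step 4: ||f-g||_4 = (8156.061317)^(1/4) = 9.503205


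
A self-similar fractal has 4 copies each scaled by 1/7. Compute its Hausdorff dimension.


For a self-similar set with N copies scaled by 1/r:
dim_H = log(N)/log(r) = log(4)/log(7)
= 1.386294/1.94591
= 0.712414


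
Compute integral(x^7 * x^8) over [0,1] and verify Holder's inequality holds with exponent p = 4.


Step 1: Exact integral of f*g = integral(x^15, 0, 1) = 1/16
     = 0.0625
Step 2: Holder bound with p=4, q=1.333333:
  ||f||_p = (integral x^28 dx)^(1/4) = (1/29)^(1/4) = 0.430924
  ||g||_q = (integral x^10.666667 dx)^(1/1.333333) = (1/11.666667)^(1/1.333333) = 0.158413
Step 3: Holder bound = ||f||_p * ||g||_q = 0.430924 * 0.158413 = 0.068264
Verification: 0.0625 <= 0.068264 (Holder holds)


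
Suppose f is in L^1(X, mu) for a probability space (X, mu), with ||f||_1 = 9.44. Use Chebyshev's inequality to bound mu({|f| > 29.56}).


Chebyshev/Markov inequality: mu(|f| > eps) <= (||f||_p / eps)^p
Step 1: ||f||_1 / eps = 9.44 / 29.56 = 0.31935
Step 2: Raise to power p = 1:
  (0.31935)^1 = 0.31935
Step 3: Therefore mu(|f| > 29.56) <= 0.31935


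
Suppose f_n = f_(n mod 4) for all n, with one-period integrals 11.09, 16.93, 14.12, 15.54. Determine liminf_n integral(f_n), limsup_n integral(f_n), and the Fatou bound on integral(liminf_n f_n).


The sequence (integral(f_n)) is periodic with period 4, repeating the values 11.09, 16.93, 14.12, 15.54 indefinitely.
Step 1: For a periodic sequence, every tail (a_m, a_(m+1), ...) contains all 4 period values infinitely often.
Step 2: Hence inf of every tail = min of the period values = min(11.09, 16.93, 14.12, 15.54) = 11.09.
        liminf_n integral(f_n) = sup over m of (inf of tail from m) = 11.09.
Step 3: Similarly sup of every tail = max of the period values = 16.93.
        limsup_n integral(f_n) = 16.93.
Step 4: Fatou's lemma: integral(liminf_n f_n) <= liminf_n integral(f_n) = 11.09.
        So the integral of the pointwise liminf is at most 11.09.


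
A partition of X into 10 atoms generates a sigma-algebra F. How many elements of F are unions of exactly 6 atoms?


Each element of F is a union of some subset of the 10 atoms.
Elements that are unions of exactly 6 atoms correspond to 6-element subsets of the 10 atoms.
Count = C(10, 6) = 10! / (6! * 4!) = 210.


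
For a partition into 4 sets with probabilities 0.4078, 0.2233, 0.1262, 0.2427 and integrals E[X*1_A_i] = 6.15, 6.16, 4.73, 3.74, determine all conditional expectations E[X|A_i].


For each cell A_i: E[X|A_i] = E[X*1_A_i] / P(A_i)
Step 1: E[X|A_1] = 6.15 / 0.4078 = 15.080922
Step 2: E[X|A_2] = 6.16 / 0.2233 = 27.586207
Step 3: E[X|A_3] = 4.73 / 0.1262 = 37.48019
Step 4: E[X|A_4] = 3.74 / 0.2427 = 15.409971
Verification: E[X] = sum E[X*1_A_i] = 6.15 + 6.16 + 4.73 + 3.74 = 20.78


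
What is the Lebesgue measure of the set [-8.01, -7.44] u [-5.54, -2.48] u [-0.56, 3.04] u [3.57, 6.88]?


For pairwise disjoint intervals, m(union) = sum of lengths.
= (-7.44 - -8.01) + (-2.48 - -5.54) + (3.04 - -0.56) + (6.88 - 3.57)
= 0.57 + 3.06 + 3.6 + 3.31
= 10.54


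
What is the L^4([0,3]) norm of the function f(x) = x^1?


Step 1: ||f||_4 = (integral_0^3 |x^1|^4 dx)^(1/4)
     = (integral_0^3 x^4 dx)^(1/4)
Step 2: integral_0^3 x^4 dx = [x^5/(5)] from 0 to 3 = 3^5/5
     = 243/5 = 48.6
Step 3: ||f||_4 = (48.6)^(1/4) = 2.640335


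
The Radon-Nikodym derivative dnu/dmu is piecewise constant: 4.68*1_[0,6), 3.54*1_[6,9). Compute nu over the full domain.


Integrate each piece of the Radon-Nikodym derivative:
Step 1: integral_0^6 4.68 dx = 4.68*(6-0) = 4.68*6 = 28.08
Step 2: integral_6^9 3.54 dx = 3.54*(9-6) = 3.54*3 = 10.62
Total: 28.08 + 10.62 = 38.7


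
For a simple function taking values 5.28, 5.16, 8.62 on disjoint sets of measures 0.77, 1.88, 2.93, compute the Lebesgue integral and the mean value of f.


Step 1: Integral = sum(value_i * measure_i)
= 5.28*0.77 + 5.16*1.88 + 8.62*2.93
= 4.0656 + 9.7008 + 25.2566
= 39.023
Step 2: Total measure of domain = 0.77 + 1.88 + 2.93 = 5.58
Step 3: Average value = 39.023 / 5.58 = 6.993369


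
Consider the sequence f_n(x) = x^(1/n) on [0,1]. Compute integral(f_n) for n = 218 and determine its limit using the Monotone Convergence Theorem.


At n = 218: f_218(x) = x^(1/218).
Step 1: integral(x^(1/218), 0, 1) = [x^(1/218+1) / (1/218+1)] from 0 to 1
     = 1 / (1/218 + 1) = 1 / ((218+1)/218) = 218/(218+1)
     = 218/219 = 0.995434
Step 2: As n -> infinity, f_n(x) = x^(1/n) -> 1 for x in (0,1], and f_n is increasing in n.
By MCT, lim_n integral(f_n) = integral(lim_n f_n) = integral(1, 0, 1) = 1.
Step 3: Verify convergence: 218/219 = 0.995434 -> 1


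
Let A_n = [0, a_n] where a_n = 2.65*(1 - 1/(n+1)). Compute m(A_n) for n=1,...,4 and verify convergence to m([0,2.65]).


By continuity of measure from below: if A_n increases to A, then m(A_n) -> m(A).
Here A = [0, 2.65], so m(A) = 2.65
Step 1: a_1 = 2.65*(1 - 1/2) = 1.325, m(A_1) = 1.325
Step 2: a_2 = 2.65*(1 - 1/3) = 1.7667, m(A_2) = 1.7667
Step 3: a_3 = 2.65*(1 - 1/4) = 1.9875, m(A_3) = 1.9875
Step 4: a_4 = 2.65*(1 - 1/5) = 2.12, m(A_4) = 2.12
Limit: m(A_n) -> m([0,2.65]) = 2.65


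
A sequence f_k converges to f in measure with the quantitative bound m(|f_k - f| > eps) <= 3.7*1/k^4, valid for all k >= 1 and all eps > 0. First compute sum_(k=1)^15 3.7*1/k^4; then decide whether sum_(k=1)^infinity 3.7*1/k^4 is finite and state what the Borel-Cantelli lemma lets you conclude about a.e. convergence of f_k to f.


Step 1: List the terms 3.7*1/k^4 for k = 1 to 15:
  k=1: 3.7
  k=2: 0.23125
  k=3: 0.045679
  k=4: 0.014453
  k=5: 0.00592
  k=6: 0.002855
  k=7: 0.001541
  k=8: 9.033203e-04
  k=9: 5.639384e-04
  k=10: 3.700000e-04
  k=11: 2.527150e-04
  k=12: 1.784336e-04
  k=13: 1.295473e-04
  k=14: 9.631404e-05
  k=15: 7.308642e-05
Step 2: Partial sum = 3.7 + 0.23125 + 0.045679 + 0.014453 + 0.00592 + 0.002855 + 0.001541 + 9.033203e-04 + 5.639384e-04 + 3.700000e-04 + 2.527150e-04 + 1.784336e-04 + 1.295473e-04 + 9.631404e-05 + 7.308642e-05
     = 4.004265
Step 3: The full series sum_(k>=1) 3.7*1/k^4 converges (p-series with p = 4 > 1; a constant multiple of a convergent series converges).
Step 4: Fix eps > 0. Since sum_k m(|f_k - f| > eps) < infinity, the Borel-Cantelli lemma gives
        m(limsup_k {|f_k - f| > eps}) = 0, i.e. for a.e. x, |f_k(x) - f(x)| <= eps for all large k.
        Applying this with eps = 1/j for j = 1, 2, ... and intersecting the countably many full-measure sets,
        for a.e. x we get limsup_k |f_k(x) - f(x)| <= 1/j for every j, hence f_k -> f almost everywhere.
Conclusion: series converges; Borel-Cantelli yields f_k -> f a.e.


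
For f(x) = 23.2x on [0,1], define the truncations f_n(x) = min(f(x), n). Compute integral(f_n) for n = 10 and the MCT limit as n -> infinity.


f(x) = 23.2x on [0,1]; f_n(x) = min(23.2x, n). At n = 10:
Step 1: f(x) reaches 10 at x = 10/23.2 = 0.431034
Step 2: integral(f_10) = integral(23.2x, 0, 0.431034) + integral(10, 0.431034, 1)
       = 23.2*0.431034^2/2 + 10*(1 - 0.431034)
       = 2.155172 + 5.689655
       = 7.844828
Step 3: As n -> infinity, f_n increases to f, so by MCT integral(f_n) -> integral(f) = 23.2/2 = 11.6.
Convergence: integral(f_10) = 7.844828 -> 11.6 as n -> infinity


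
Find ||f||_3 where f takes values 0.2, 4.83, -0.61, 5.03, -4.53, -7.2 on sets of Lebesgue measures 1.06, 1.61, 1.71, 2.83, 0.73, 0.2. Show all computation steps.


Step 1: Compute |f_i|^3 for each value:
  |0.2|^3 = 0.008
  |4.83|^3 = 112.678587
  |-0.61|^3 = 0.226981
  |5.03|^3 = 127.263527
  |-4.53|^3 = 92.959677
  |-7.2|^3 = 373.248
Step 2: Multiply by measures and sum:
  0.008 * 1.06 = 0.00848
  112.678587 * 1.61 = 181.412525
  0.226981 * 1.71 = 0.388138
  127.263527 * 2.83 = 360.155781
  92.959677 * 0.73 = 67.860564
  373.248 * 0.2 = 74.6496
Sum = 0.00848 + 181.412525 + 0.388138 + 360.155781 + 67.860564 + 74.6496 = 684.475088
Step 3: Take the p-th root:
||f||_3 = (684.475088)^(1/3) = 8.812908


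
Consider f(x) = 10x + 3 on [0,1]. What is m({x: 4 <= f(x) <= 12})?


f^(-1)([4, 12]) = {x : 4 <= 10x + 3 <= 12}
Solving: (4 - 3)/10 <= x <= (12 - 3)/10
= [0.1, 0.9]
Intersecting with [0,1]: [0.1, 0.9]
Measure = 0.9 - 0.1 = 0.8


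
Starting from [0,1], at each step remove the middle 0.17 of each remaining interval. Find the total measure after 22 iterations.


Step 1: At each step, fraction remaining = 1 - 0.17 = 0.83
Step 2: After 22 steps, measure = (0.83)^22
Result = 0.016585


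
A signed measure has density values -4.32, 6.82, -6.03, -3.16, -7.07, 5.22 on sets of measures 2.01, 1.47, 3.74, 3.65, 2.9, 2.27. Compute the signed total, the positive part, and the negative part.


Step 1: Compute signed measure on each set:
  Set 1: -4.32 * 2.01 = -8.6832
  Set 2: 6.82 * 1.47 = 10.0254
  Set 3: -6.03 * 3.74 = -22.5522
  Set 4: -3.16 * 3.65 = -11.534
  Set 5: -7.07 * 2.9 = -20.503
  Set 6: 5.22 * 2.27 = 11.8494
Step 2: Total signed measure = (-8.6832) + (10.0254) + (-22.5522) + (-11.534) + (-20.503) + (11.8494)
     = -41.3976
Step 3: Positive part mu+(X) = sum of positive contributions = 21.8748
Step 4: Negative part mu-(X) = |sum of negative contributions| = 63.2724


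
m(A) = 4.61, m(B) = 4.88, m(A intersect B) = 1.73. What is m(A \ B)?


m(A \ B) = m(A) - m(A n B)
= 4.61 - 1.73
= 2.88


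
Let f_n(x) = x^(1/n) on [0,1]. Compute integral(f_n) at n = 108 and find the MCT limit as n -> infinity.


At n = 108: f_108(x) = x^(1/108).
Step 1: integral(x^(1/108), 0, 1) = [x^(1/108+1) / (1/108+1)] from 0 to 1
     = 1 / (1/108 + 1) = 1 / ((108+1)/108) = 108/(108+1)
     = 108/109 = 0.990826
Step 2: As n -> infinity, f_n(x) = x^(1/n) -> 1 for x in (0,1], and f_n is increasing in n.
By MCT, lim_n integral(f_n) = integral(lim_n f_n) = integral(1, 0, 1) = 1.
Step 3: Verify convergence: 108/109 = 0.990826 -> 1


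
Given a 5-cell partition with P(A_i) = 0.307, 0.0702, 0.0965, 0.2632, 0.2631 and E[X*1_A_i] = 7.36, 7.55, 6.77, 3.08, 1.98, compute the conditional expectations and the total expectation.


For each cell A_i: E[X|A_i] = E[X*1_A_i] / P(A_i)
Step 1: E[X|A_1] = 7.36 / 0.307 = 23.973941
Step 2: E[X|A_2] = 7.55 / 0.0702 = 107.549858
Step 3: E[X|A_3] = 6.77 / 0.0965 = 70.15544
Step 4: E[X|A_4] = 3.08 / 0.2632 = 11.702128
Step 5: E[X|A_5] = 1.98 / 0.2631 = 7.525656
Verification: E[X] = sum E[X*1_A_i] = 7.36 + 7.55 + 6.77 + 3.08 + 1.98 = 26.74


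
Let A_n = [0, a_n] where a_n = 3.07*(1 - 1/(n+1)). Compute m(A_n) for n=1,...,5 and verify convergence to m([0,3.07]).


By continuity of measure from below: if A_n increases to A, then m(A_n) -> m(A).
Here A = [0, 3.07], so m(A) = 3.07
Step 1: a_1 = 3.07*(1 - 1/2) = 1.535, m(A_1) = 1.535
Step 2: a_2 = 3.07*(1 - 1/3) = 2.0467, m(A_2) = 2.0467
Step 3: a_3 = 3.07*(1 - 1/4) = 2.3025, m(A_3) = 2.3025
Step 4: a_4 = 3.07*(1 - 1/5) = 2.456, m(A_4) = 2.456
Step 5: a_5 = 3.07*(1 - 1/6) = 2.5583, m(A_5) = 2.5583
Limit: m(A_n) -> m([0,3.07]) = 3.07


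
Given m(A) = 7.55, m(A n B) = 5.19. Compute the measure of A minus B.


m(A \ B) = m(A) - m(A n B)
= 7.55 - 5.19
= 2.36


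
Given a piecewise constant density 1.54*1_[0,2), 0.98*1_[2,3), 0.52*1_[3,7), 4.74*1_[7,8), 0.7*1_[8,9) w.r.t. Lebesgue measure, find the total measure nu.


Integrate each piece of the Radon-Nikodym derivative:
Step 1: integral_0^2 1.54 dx = 1.54*(2-0) = 1.54*2 = 3.08
Step 2: integral_2^3 0.98 dx = 0.98*(3-2) = 0.98*1 = 0.98
Step 3: integral_3^7 0.52 dx = 0.52*(7-3) = 0.52*4 = 2.08
Step 4: integral_7^8 4.74 dx = 4.74*(8-7) = 4.74*1 = 4.74
Step 5: integral_8^9 0.7 dx = 0.7*(9-8) = 0.7*1 = 0.7
Total: 3.08 + 0.98 + 2.08 + 4.74 + 0.7 = 11.58


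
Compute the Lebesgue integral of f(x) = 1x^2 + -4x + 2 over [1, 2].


The Lebesgue integral of a Riemann-integrable function agrees with the Riemann integral.
Antiderivative F(x) = (1/3)x^3 + (-4/2)x^2 + 2x
F(2) = (1/3)*2^3 + (-4/2)*2^2 + 2*2
     = (1/3)*8 + (-4/2)*4 + 2*2
     = 2.666667 + -8 + 4
     = -1.333333
F(1) = 0.333333
Integral = F(2) - F(1) = -1.333333 - 0.333333 = -1.666667


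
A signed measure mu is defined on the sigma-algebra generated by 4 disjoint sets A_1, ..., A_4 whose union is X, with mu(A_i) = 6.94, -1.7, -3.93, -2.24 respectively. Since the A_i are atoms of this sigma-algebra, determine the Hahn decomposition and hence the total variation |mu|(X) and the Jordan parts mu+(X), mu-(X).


Step 1: Every measurable set is a union of atoms (the cells / points), so a Hahn decomposition is
  obtained by grouping atoms by sign: P = union of atoms with mu > 0, N = union of the remaining atoms.
  Atoms in P (indices): 1;  atoms in N (indices): 2, 3, 4
  Positive values: 6.94
  Negative values: -1.7, -3.93, -2.24
Step 2: mu+(X) = mu(P) = sum of positive atom values = 6.94
Step 3: mu-(X) = -mu(N) = sum of |negative atom values| = 7.87
Step 4: |mu|(X) = mu+(X) + mu-(X) = 6.94 + 7.87 = 14.81


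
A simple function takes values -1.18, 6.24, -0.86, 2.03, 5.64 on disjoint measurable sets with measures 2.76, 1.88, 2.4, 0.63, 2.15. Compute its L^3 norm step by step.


Step 1: Compute |f_i|^3 for each value:
  |-1.18|^3 = 1.643032
  |6.24|^3 = 242.970624
  |-0.86|^3 = 0.636056
  |2.03|^3 = 8.365427
  |5.64|^3 = 179.406144
Step 2: Multiply by measures and sum:
  1.643032 * 2.76 = 4.534768
  242.970624 * 1.88 = 456.784773
  0.636056 * 2.4 = 1.526534
  8.365427 * 0.63 = 5.270219
  179.406144 * 2.15 = 385.72321
Sum = 4.534768 + 456.784773 + 1.526534 + 5.270219 + 385.72321 = 853.839504
Step 3: Take the p-th root:
||f||_3 = (853.839504)^(1/3) = 9.486924


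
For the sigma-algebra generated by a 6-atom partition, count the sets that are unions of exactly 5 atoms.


Each element of F is a union of some subset of the 6 atoms.
Elements that are unions of exactly 5 atoms correspond to 5-element subsets of the 6 atoms.
Count = C(6, 5) = 6! / (5! * 1!) = 6.


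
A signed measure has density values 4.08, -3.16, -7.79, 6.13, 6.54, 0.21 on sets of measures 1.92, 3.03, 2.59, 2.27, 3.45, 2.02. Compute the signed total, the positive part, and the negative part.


Step 1: Compute signed measure on each set:
  Set 1: 4.08 * 1.92 = 7.8336
  Set 2: -3.16 * 3.03 = -9.5748
  Set 3: -7.79 * 2.59 = -20.1761
  Set 4: 6.13 * 2.27 = 13.9151
  Set 5: 6.54 * 3.45 = 22.563
  Set 6: 0.21 * 2.02 = 0.4242
Step 2: Total signed measure = (7.8336) + (-9.5748) + (-20.1761) + (13.9151) + (22.563) + (0.4242)
     = 14.985
Step 3: Positive part mu+(X) = sum of positive contributions = 44.7359
Step 4: Negative part mu-(X) = |sum of negative contributions| = 29.7509


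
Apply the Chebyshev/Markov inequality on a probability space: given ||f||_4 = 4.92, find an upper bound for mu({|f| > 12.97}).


Chebyshev/Markov inequality: mu(|f| > eps) <= (||f||_p / eps)^p
Step 1: ||f||_4 / eps = 4.92 / 12.97 = 0.379337
Step 2: Raise to power p = 4:
  (0.379337)^4 = 0.020706
Step 3: Therefore mu(|f| > 12.97) <= 0.020706


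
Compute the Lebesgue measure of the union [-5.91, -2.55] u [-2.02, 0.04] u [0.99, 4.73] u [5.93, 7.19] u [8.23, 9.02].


For pairwise disjoint intervals, m(union) = sum of lengths.
= (-2.55 - -5.91) + (0.04 - -2.02) + (4.73 - 0.99) + (7.19 - 5.93) + (9.02 - 8.23)
= 3.36 + 2.06 + 3.74 + 1.26 + 0.79
= 11.21


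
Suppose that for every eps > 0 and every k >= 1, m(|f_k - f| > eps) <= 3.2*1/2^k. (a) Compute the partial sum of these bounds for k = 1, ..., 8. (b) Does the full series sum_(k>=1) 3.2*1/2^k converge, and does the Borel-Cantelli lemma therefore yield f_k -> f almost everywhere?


Step 1: List the terms 3.2*1/2^k for k = 1 to 8:
  k=1: 1.6
  k=2: 0.8
  k=3: 0.4
  k=4: 0.2
  k=5: 0.1
  k=6: 0.05
  k=7: 0.025
  k=8: 0.0125
Step 2: Partial sum = 1.6 + 0.8 + 0.4 + 0.2 + 0.1 + 0.05 + 0.025 + 0.0125
     = 3.1875
Step 3: The full series sum_(k>=1) 3.2*1/2^k converges (geometric series with ratio 1/2 < 1; a constant multiple of a convergent series converges).
Step 4: Fix eps > 0. Since sum_k m(|f_k - f| > eps) < infinity, the Borel-Cantelli lemma gives
        m(limsup_k {|f_k - f| > eps}) = 0, i.e. for a.e. x, |f_k(x) - f(x)| <= eps for all large k.
        Applying this with eps = 1/j for j = 1, 2, ... and intersecting the countably many full-measure sets,
        for a.e. x we get limsup_k |f_k(x) - f(x)| <= 1/j for every j, hence f_k -> f almost everywhere.
Conclusion: series converges; Borel-Cantelli yields f_k -> f a.e.


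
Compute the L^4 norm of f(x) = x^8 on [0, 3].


Step 1: ||f||_4 = (integral_0^3 |x^8|^4 dx)^(1/4)
     = (integral_0^3 x^32 dx)^(1/4)
Step 2: integral_0^3 x^32 dx = [x^33/(33)] from 0 to 3 = 3^33/33
     = 5559060566555523/33 = 1.684564e+14
Step 3: ||f||_4 = (1.684564e+14)^(1/4) = 3602.648294


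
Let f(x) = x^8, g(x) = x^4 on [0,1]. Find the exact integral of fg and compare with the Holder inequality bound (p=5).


Step 1: Exact integral of f*g = integral(x^12, 0, 1) = 1/13
     = 0.076923
Step 2: Holder bound with p=5, q=1.25:
  ||f||_p = (integral x^40 dx)^(1/5) = (1/41)^(1/5) = 0.475821
  ||g||_q = (integral x^5 dx)^(1/1.25) = (1/6)^(1/1.25) = 0.238495
Step 3: Holder bound = ||f||_p * ||g||_q = 0.475821 * 0.238495 = 0.113481
Verification: 0.076923 <= 0.113481 (Holder holds)


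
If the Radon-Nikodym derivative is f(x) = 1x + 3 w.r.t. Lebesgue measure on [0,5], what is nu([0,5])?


nu(A) = integral_A (dnu/dmu) dmu = integral_0^5 (1x + 3) dx
Step 1: Antiderivative F(x) = (1/2)x^2 + 3x
Step 2: F(5) = (1/2)*5^2 + 3*5 = 12.5 + 15 = 27.5
Step 3: F(0) = (1/2)*0^2 + 3*0 = 0.0 + 0 = 0.0
Step 4: nu([0,5]) = F(5) - F(0) = 27.5 - 0.0 = 27.5


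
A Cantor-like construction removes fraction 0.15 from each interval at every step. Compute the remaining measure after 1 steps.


Step 1: At each step, fraction remaining = 1 - 0.15 = 0.85
Step 2: After 1 steps, measure = (0.85)^1
Step 3: Computing the power step by step:
  After step 1: 0.85
Result = 0.85


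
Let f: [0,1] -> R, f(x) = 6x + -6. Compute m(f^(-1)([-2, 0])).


f^(-1)([-2, 0]) = {x : -2 <= 6x + -6 <= 0}
Solving: (-2 - -6)/6 <= x <= (0 - -6)/6
= [0.666667, 1]
Intersecting with [0,1]: [0.666667, 1]
Measure = 1 - 0.666667 = 0.333333


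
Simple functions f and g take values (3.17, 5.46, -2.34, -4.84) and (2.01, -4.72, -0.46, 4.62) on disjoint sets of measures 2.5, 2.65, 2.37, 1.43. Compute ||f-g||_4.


Step 1: Compute differences f_i - g_i:
  3.17 - 2.01 = 1.16
  5.46 - -4.72 = 10.18
  -2.34 - -0.46 = -1.88
  -4.84 - 4.62 = -9.46
Step 2: Compute |diff|^4 * measure for each set:
  |1.16|^4 * 2.5 = 1.810639 * 2.5 = 4.526598
  |10.18|^4 * 2.65 = 10739.67433 * 2.65 = 28460.136974
  |-1.88|^4 * 2.37 = 12.491983 * 2.37 = 29.606001
  |-9.46|^4 * 1.43 = 8008.746471 * 1.43 = 11452.507453
Step 3: Sum = 39946.777026
Step 4: ||f-g||_4 = (39946.777026)^(1/4) = 14.137429


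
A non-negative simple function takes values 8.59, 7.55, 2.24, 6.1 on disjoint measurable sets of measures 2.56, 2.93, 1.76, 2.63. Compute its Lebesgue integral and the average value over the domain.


Step 1: Integral = sum(value_i * measure_i)
= 8.59*2.56 + 7.55*2.93 + 2.24*1.76 + 6.1*2.63
= 21.9904 + 22.1215 + 3.9424 + 16.043
= 64.0973
Step 2: Total measure of domain = 2.56 + 2.93 + 1.76 + 2.63 = 9.88
Step 3: Average value = 64.0973 / 9.88 = 6.487581


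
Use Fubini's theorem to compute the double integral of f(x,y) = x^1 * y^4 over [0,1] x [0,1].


By Fubini's theorem, the double integral factors as a product of single integrals:
Step 1: integral_0^1 x^1 dx = [x^2/2] from 0 to 1
     = 1^2/2 = 0.5
Step 2: integral_0^1 y^4 dy = [y^5/5] from 0 to 1
     = 1^5/5 = 0.2
Step 3: Double integral = 0.5 * 0.2 = 0.1


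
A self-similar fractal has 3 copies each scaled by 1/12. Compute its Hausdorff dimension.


For a self-similar set with N copies scaled by 1/r:
dim_H = log(N)/log(r) = log(3)/log(12)
= 1.098612/2.484907
= 0.442114


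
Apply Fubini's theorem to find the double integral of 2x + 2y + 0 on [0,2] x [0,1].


By Fubini, integrate in x first, then y.
Step 1: Fix y, integrate over x in [0,2]:
  integral(2x + 2y + 0, x=0..2)
  = 2*(2^2 - 0^2)/2 + (2y + 0)*(2 - 0)
  = 4 + (2y + 0)*2
  = 4 + 4y + 0
  = 4 + 4y
Step 2: Integrate over y in [0,1]:
  integral(4 + 4y, y=0..1)
  = 4*1 + 4*(1^2 - 0^2)/2
  = 4 + 2
  = 6


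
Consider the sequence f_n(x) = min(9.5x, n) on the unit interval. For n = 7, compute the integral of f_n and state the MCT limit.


f(x) = 9.5x on [0,1]; f_n(x) = min(9.5x, n). At n = 7:
Step 1: f(x) reaches 7 at x = 7/9.5 = 0.736842
Step 2: integral(f_7) = integral(9.5x, 0, 0.736842) + integral(7, 0.736842, 1)
       = 9.5*0.736842^2/2 + 7*(1 - 0.736842)
       = 2.578947 + 1.842105
       = 4.421053
Step 3: As n -> infinity, f_n increases to f, so by MCT integral(f_n) -> integral(f) = 9.5/2 = 4.75.
Convergence: integral(f_7) = 4.421053 -> 4.75 as n -> infinity


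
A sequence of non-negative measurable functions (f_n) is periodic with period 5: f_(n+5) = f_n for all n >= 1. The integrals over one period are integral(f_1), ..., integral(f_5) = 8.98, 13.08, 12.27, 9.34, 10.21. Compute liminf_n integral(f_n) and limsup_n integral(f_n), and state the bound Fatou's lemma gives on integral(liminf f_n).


The sequence (integral(f_n)) is periodic with period 5, repeating the values 8.98, 13.08, 12.27, 9.34, 10.21 indefinitely.
Step 1: For a periodic sequence, every tail (a_m, a_(m+1), ...) contains all 5 period values infinitely often.
Step 2: Hence inf of every tail = min of the period values = min(8.98, 13.08, 12.27, 9.34, 10.21) = 8.98.
        liminf_n integral(f_n) = sup over m of (inf of tail from m) = 8.98.
Step 3: Similarly sup of every tail = max of the period values = 13.08.
        limsup_n integral(f_n) = 13.08.
Step 4: Fatou's lemma: integral(liminf_n f_n) <= liminf_n integral(f_n) = 8.98.
        So the integral of the pointwise liminf is at most 8.98.


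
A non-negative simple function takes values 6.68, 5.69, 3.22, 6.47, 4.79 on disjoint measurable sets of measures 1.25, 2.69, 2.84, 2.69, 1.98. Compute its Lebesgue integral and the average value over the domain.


Step 1: Integral = sum(value_i * measure_i)
= 6.68*1.25 + 5.69*2.69 + 3.22*2.84 + 6.47*2.69 + 4.79*1.98
= 8.35 + 15.3061 + 9.1448 + 17.4043 + 9.4842
= 59.6894
Step 2: Total measure of domain = 1.25 + 2.69 + 2.84 + 2.69 + 1.98 = 11.45
Step 3: Average value = 59.6894 / 11.45 = 5.213048


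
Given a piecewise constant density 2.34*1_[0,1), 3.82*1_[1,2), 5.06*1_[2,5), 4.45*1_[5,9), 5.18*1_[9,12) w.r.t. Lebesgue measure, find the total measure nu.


Integrate each piece of the Radon-Nikodym derivative:
Step 1: integral_0^1 2.34 dx = 2.34*(1-0) = 2.34*1 = 2.34
Step 2: integral_1^2 3.82 dx = 3.82*(2-1) = 3.82*1 = 3.82
Step 3: integral_2^5 5.06 dx = 5.06*(5-2) = 5.06*3 = 15.18
Step 4: integral_5^9 4.45 dx = 4.45*(9-5) = 4.45*4 = 17.8
Step 5: integral_9^12 5.18 dx = 5.18*(12-9) = 5.18*3 = 15.54
Total: 2.34 + 3.82 + 15.18 + 17.8 + 15.54 = 54.68


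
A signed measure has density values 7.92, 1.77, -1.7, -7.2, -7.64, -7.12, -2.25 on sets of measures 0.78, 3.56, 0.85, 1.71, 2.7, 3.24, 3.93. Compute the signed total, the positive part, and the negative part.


Step 1: Compute signed measure on each set:
  Set 1: 7.92 * 0.78 = 6.1776
  Set 2: 1.77 * 3.56 = 6.3012
  Set 3: -1.7 * 0.85 = -1.445
  Set 4: -7.2 * 1.71 = -12.312
  Set 5: -7.64 * 2.7 = -20.628
  Set 6: -7.12 * 3.24 = -23.0688
  Set 7: -2.25 * 3.93 = -8.8425
Step 2: Total signed measure = (6.1776) + (6.3012) + (-1.445) + (-12.312) + (-20.628) + (-23.0688) + (-8.8425)
     = -53.8175
Step 3: Positive part mu+(X) = sum of positive contributions = 12.4788
Step 4: Negative part mu-(X) = |sum of negative contributions| = 66.2963


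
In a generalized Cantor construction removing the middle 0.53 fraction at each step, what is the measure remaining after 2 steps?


Step 1: At each step, fraction remaining = 1 - 0.53 = 0.47
Step 2: After 2 steps, measure = (0.47)^2
Step 3: Computing the power step by step:
  After step 1: 0.47
  After step 2: 0.2209
Result = 0.2209


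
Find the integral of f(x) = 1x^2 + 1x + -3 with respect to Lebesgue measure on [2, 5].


The Lebesgue integral of a Riemann-integrable function agrees with the Riemann integral.
Antiderivative F(x) = (1/3)x^3 + (1/2)x^2 + -3x
F(5) = (1/3)*5^3 + (1/2)*5^2 + -3*5
     = (1/3)*125 + (1/2)*25 + -3*5
     = 41.666667 + 12.5 + -15
     = 39.166667
F(2) = -1.333333
Integral = F(5) - F(2) = 39.166667 - -1.333333 = 40.5


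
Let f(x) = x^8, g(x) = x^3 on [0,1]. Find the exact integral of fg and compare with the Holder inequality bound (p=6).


Step 1: Exact integral of f*g = integral(x^11, 0, 1) = 1/12
     = 0.083333
Step 2: Holder bound with p=6, q=1.2:
  ||f||_p = (integral x^48 dx)^(1/6) = (1/49)^(1/6) = 0.522758
  ||g||_q = (integral x^3.6 dx)^(1/1.2) = (1/4.6)^(1/1.2) = 0.280351
Step 3: Holder bound = ||f||_p * ||g||_q = 0.522758 * 0.280351 = 0.146556
Verification: 0.083333 <= 0.146556 (Holder holds)


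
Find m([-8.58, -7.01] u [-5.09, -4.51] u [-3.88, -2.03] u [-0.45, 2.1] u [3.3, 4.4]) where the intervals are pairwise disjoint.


For pairwise disjoint intervals, m(union) = sum of lengths.
= (-7.01 - -8.58) + (-4.51 - -5.09) + (-2.03 - -3.88) + (2.1 - -0.45) + (4.4 - 3.3)
= 1.57 + 0.58 + 1.85 + 2.55 + 1.1
= 7.65


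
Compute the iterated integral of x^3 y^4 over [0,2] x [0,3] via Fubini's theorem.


By Fubini's theorem, the double integral factors as a product of single integrals:
Step 1: integral_0^2 x^3 dx = [x^4/4] from 0 to 2
     = 2^4/4 = 4
Step 2: integral_0^3 y^4 dy = [y^5/5] from 0 to 3
     = 3^5/5 = 48.6
Step 3: Double integral = 4 * 48.6 = 194.4


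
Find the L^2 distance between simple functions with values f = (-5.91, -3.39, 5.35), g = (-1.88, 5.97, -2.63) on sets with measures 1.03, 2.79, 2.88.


Step 1: Compute differences f_i - g_i:
  -5.91 - -1.88 = -4.03
  -3.39 - 5.97 = -9.36
  5.35 - -2.63 = 7.98
Step 2: Compute |diff|^2 * measure for each set:
  |-4.03|^2 * 1.03 = 16.2409 * 1.03 = 16.728127
  |-9.36|^2 * 2.79 = 87.6096 * 2.79 = 244.430784
  |7.98|^2 * 2.88 = 63.6804 * 2.88 = 183.399552
Step 3: Sum = 444.558463
Step 4: ||f-g||_2 = (444.558463)^(1/2) = 21.084555


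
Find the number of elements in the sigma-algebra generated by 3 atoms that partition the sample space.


Each element of the sigma-algebra is a union of some subset of the 3 atoms.
The number of such subsets is 2^3 = 8.


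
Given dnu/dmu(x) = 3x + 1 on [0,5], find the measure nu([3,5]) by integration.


nu(A) = integral_A (dnu/dmu) dmu = integral_3^5 (3x + 1) dx
Step 1: Antiderivative F(x) = (3/2)x^2 + 1x
Step 2: F(5) = (3/2)*5^2 + 1*5 = 37.5 + 5 = 42.5
Step 3: F(3) = (3/2)*3^2 + 1*3 = 13.5 + 3 = 16.5
Step 4: nu([3,5]) = F(5) - F(3) = 42.5 - 16.5 = 26


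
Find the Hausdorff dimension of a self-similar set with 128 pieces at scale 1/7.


For a self-similar set with N copies scaled by 1/r:
dim_H = log(N)/log(r) = log(128)/log(7)
= 4.85203/1.94591
= 2.49345


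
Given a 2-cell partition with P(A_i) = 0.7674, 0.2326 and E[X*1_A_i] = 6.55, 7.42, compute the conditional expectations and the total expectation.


For each cell A_i: E[X|A_i] = E[X*1_A_i] / P(A_i)
Step 1: E[X|A_1] = 6.55 / 0.7674 = 8.535314
Step 2: E[X|A_2] = 7.42 / 0.2326 = 31.900258
Verification: E[X] = sum E[X*1_A_i] = 6.55 + 7.42 = 13.97


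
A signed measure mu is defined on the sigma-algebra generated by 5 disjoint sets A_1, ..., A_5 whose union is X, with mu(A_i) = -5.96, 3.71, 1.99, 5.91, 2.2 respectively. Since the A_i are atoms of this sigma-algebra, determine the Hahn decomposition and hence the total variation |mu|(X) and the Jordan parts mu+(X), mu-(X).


Step 1: Every measurable set is a union of atoms (the cells / points), so a Hahn decomposition is
  obtained by grouping atoms by sign: P = union of atoms with mu > 0, N = union of the remaining atoms.
  Atoms in P (indices): 2, 3, 4, 5;  atoms in N (indices): 1
  Positive values: 3.71, 1.99, 5.91, 2.2
  Negative values: -5.96
Step 2: mu+(X) = mu(P) = sum of positive atom values = 13.81
Step 3: mu-(X) = -mu(N) = sum of |negative atom values| = 5.96
Step 4: |mu|(X) = mu+(X) + mu-(X) = 13.81 + 5.96 = 19.77


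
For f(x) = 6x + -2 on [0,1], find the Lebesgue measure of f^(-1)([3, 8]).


f^(-1)([3, 8]) = {x : 3 <= 6x + -2 <= 8}
Solving: (3 - -2)/6 <= x <= (8 - -2)/6
= [0.833333, 1.666667]
Intersecting with [0,1]: [0.833333, 1]
Measure = 1 - 0.833333 = 0.166667


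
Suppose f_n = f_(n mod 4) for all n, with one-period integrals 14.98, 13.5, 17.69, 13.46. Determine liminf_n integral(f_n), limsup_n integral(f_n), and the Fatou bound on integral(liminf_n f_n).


The sequence (integral(f_n)) is periodic with period 4, repeating the values 14.98, 13.5, 17.69, 13.46 indefinitely.
Step 1: For a periodic sequence, every tail (a_m, a_(m+1), ...) contains all 4 period values infinitely often.
Step 2: Hence inf of every tail = min of the period values = min(14.98, 13.5, 17.69, 13.46) = 13.46.
        liminf_n integral(f_n) = sup over m of (inf of tail from m) = 13.46.
Step 3: Similarly sup of every tail = max of the period values = 17.69.
        limsup_n integral(f_n) = 17.69.
Step 4: Fatou's lemma: integral(liminf_n f_n) <= liminf_n integral(f_n) = 13.46.
        So the integral of the pointwise liminf is at most 13.46.


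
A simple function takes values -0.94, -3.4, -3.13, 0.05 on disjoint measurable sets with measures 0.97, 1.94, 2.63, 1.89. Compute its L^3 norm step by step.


Step 1: Compute |f_i|^3 for each value:
  |-0.94|^3 = 0.830584
  |-3.4|^3 = 39.304
  |-3.13|^3 = 30.664297
  |0.05|^3 = 1.250000e-04
Step 2: Multiply by measures and sum:
  0.830584 * 0.97 = 0.805666
  39.304 * 1.94 = 76.24976
  30.664297 * 2.63 = 80.647101
  1.250000e-04 * 1.89 = 2.362500e-04
Sum = 0.805666 + 76.24976 + 80.647101 + 2.362500e-04 = 157.702764
Step 3: Take the p-th root:
||f||_3 = (157.702764)^(1/3) = 5.402728


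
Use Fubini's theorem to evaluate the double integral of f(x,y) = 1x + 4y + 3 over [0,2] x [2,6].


By Fubini, integrate in x first, then y.
Step 1: Fix y, integrate over x in [0,2]:
  integral(1x + 4y + 3, x=0..2)
  = 1*(2^2 - 0^2)/2 + (4y + 3)*(2 - 0)
  = 2 + (4y + 3)*2
  = 2 + 8y + 6
  = 8 + 8y
Step 2: Integrate over y in [2,6]:
  integral(8 + 8y, y=2..6)
  = 8*4 + 8*(6^2 - 2^2)/2
  = 32 + 128
  = 160


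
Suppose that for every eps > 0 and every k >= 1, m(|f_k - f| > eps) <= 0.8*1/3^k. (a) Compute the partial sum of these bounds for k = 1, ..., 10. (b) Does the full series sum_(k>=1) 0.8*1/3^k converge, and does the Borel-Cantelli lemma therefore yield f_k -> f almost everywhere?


Step 1: List the terms 0.8*1/3^k for k = 1 to 10:
  k=1: 0.266667
  k=2: 0.088889
  k=3: 0.02963
  k=4: 0.009877
  k=5: 0.003292
  k=6: 0.001097
  k=7: 3.657979e-04
  k=8: 1.219326e-04
  k=9: 4.064421e-05
  k=10: 1.354807e-05
Step 2: Partial sum = 0.266667 + 0.088889 + 0.02963 + 0.009877 + 0.003292 + 0.001097 + 3.657979e-04 + 1.219326e-04 + 4.064421e-05 + 1.354807e-05
     = 0.399993
Step 3: The full series sum_(k>=1) 0.8*1/3^k converges (geometric series with ratio 1/3 < 1; a constant multiple of a convergent series converges).
Step 4: Fix eps > 0. Since sum_k m(|f_k - f| > eps) < infinity, the Borel-Cantelli lemma gives
        m(limsup_k {|f_k - f| > eps}) = 0, i.e. for a.e. x, |f_k(x) - f(x)| <= eps for all large k.
        Applying this with eps = 1/j for j = 1, 2, ... and intersecting the countably many full-measure sets,
        for a.e. x we get limsup_k |f_k(x) - f(x)| <= 1/j for every j, hence f_k -> f almost everywhere.
Conclusion: series converges; Borel-Cantelli yields f_k -> f a.e.


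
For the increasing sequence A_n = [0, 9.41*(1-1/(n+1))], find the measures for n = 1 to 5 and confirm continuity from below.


By continuity of measure from below: if A_n increases to A, then m(A_n) -> m(A).
Here A = [0, 9.41], so m(A) = 9.41
Step 1: a_1 = 9.41*(1 - 1/2) = 4.705, m(A_1) = 4.705
Step 2: a_2 = 9.41*(1 - 1/3) = 6.2733, m(A_2) = 6.2733
Step 3: a_3 = 9.41*(1 - 1/4) = 7.0575, m(A_3) = 7.0575
Step 4: a_4 = 9.41*(1 - 1/5) = 7.528, m(A_4) = 7.528
Step 5: a_5 = 9.41*(1 - 1/6) = 7.8417, m(A_5) = 7.8417
Limit: m(A_n) -> m([0,9.41]) = 9.41


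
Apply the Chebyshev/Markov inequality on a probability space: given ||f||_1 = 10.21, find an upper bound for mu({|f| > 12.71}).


Chebyshev/Markov inequality: mu(|f| > eps) <= (||f||_p / eps)^p
Step 1: ||f||_1 / eps = 10.21 / 12.71 = 0.803304
Step 2: Raise to power p = 1:
  (0.803304)^1 = 0.803304
Step 3: Therefore mu(|f| > 12.71) <= 0.803304


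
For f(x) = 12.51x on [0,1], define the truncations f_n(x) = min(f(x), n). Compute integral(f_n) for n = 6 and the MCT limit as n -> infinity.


f(x) = 12.51x on [0,1]; f_n(x) = min(12.51x, n). At n = 6:
Step 1: f(x) reaches 6 at x = 6/12.51 = 0.479616
Step 2: integral(f_6) = integral(12.51x, 0, 0.479616) + integral(6, 0.479616, 1)
       = 12.51*0.479616^2/2 + 6*(1 - 0.479616)
       = 1.438849 + 3.122302
       = 4.561151
Step 3: As n -> infinity, f_n increases to f, so by MCT integral(f_n) -> integral(f) = 12.51/2 = 6.255.
Convergence: integral(f_6) = 4.561151 -> 6.255 as n -> infinity


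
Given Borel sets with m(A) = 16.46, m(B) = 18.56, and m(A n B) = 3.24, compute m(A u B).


By inclusion-exclusion: m(A u B) = m(A) + m(B) - m(A n B)
= 16.46 + 18.56 - 3.24
= 31.78


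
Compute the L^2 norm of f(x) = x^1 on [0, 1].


Step 1: ||f||_2 = (integral_0^1 |x^1|^2 dx)^(1/2)
     = (integral_0^1 x^2 dx)^(1/2)
Step 2: integral_0^1 x^2 dx = [x^3/(3)] from 0 to 1 = 1^3/3
     = 1/3 = 0.333333
Step 3: ||f||_2 = (0.333333)^(1/2) = 0.57735


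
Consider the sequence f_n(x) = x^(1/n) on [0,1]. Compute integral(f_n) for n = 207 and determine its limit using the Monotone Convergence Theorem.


At n = 207: f_207(x) = x^(1/207).
Step 1: integral(x^(1/207), 0, 1) = [x^(1/207+1) / (1/207+1)] from 0 to 1
     = 1 / (1/207 + 1) = 1 / ((207+1)/207) = 207/(207+1)
     = 207/208 = 0.995192
Step 2: As n -> infinity, f_n(x) = x^(1/n) -> 1 for x in (0,1], and f_n is increasing in n.
By MCT, lim_n integral(f_n) = integral(lim_n f_n) = integral(1, 0, 1) = 1.
Step 3: Verify convergence: 207/208 = 0.995192 -> 1


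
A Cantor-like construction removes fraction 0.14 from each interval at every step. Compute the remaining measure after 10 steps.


Step 1: At each step, fraction remaining = 1 - 0.14 = 0.86
Step 2: After 10 steps, measure = (0.86)^10
Result = 0.221302


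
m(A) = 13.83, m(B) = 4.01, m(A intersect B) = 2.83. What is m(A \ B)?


m(A \ B) = m(A) - m(A n B)
= 13.83 - 2.83
= 11


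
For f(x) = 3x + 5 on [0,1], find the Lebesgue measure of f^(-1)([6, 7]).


f^(-1)([6, 7]) = {x : 6 <= 3x + 5 <= 7}
Solving: (6 - 5)/3 <= x <= (7 - 5)/3
= [0.333333, 0.666667]
Intersecting with [0,1]: [0.333333, 0.666667]
Measure = 0.666667 - 0.333333 = 0.333333


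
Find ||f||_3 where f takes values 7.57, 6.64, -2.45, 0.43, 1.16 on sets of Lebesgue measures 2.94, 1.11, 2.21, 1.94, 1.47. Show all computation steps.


Step 1: Compute |f_i|^3 for each value:
  |7.57|^3 = 433.798093
  |6.64|^3 = 292.754944
  |-2.45|^3 = 14.706125
  |0.43|^3 = 0.079507
  |1.16|^3 = 1.560896
Step 2: Multiply by measures and sum:
  433.798093 * 2.94 = 1275.366393
  292.754944 * 1.11 = 324.957988
  14.706125 * 2.21 = 32.500536
  0.079507 * 1.94 = 0.154244
  1.560896 * 1.47 = 2.294517
Sum = 1275.366393 + 324.957988 + 32.500536 + 0.154244 + 2.294517 = 1635.273678
Step 3: Take the p-th root:
||f||_3 = (1635.273678)^(1/3) = 11.781398


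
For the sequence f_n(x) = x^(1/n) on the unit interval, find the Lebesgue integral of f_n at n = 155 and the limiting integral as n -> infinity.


At n = 155: f_155(x) = x^(1/155).
Step 1: integral(x^(1/155), 0, 1) = [x^(1/155+1) / (1/155+1)] from 0 to 1
     = 1 / (1/155 + 1) = 1 / ((155+1)/155) = 155/(155+1)
     = 155/156 = 0.99359
Step 2: As n -> infinity, f_n(x) = x^(1/n) -> 1 for x in (0,1], and f_n is increasing in n.
By MCT, lim_n integral(f_n) = integral(lim_n f_n) = integral(1, 0, 1) = 1.
Step 3: Verify convergence: 155/156 = 0.99359 -> 1


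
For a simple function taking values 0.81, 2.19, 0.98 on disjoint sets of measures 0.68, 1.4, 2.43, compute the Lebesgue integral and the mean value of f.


Step 1: Integral = sum(value_i * measure_i)
= 0.81*0.68 + 2.19*1.4 + 0.98*2.43
= 0.5508 + 3.066 + 2.3814
= 5.9982
Step 2: Total measure of domain = 0.68 + 1.4 + 2.43 = 4.51
Step 3: Average value = 5.9982 / 4.51 = 1.329978


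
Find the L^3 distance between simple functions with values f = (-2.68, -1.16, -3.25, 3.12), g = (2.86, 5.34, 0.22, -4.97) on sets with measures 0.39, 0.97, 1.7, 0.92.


Step 1: Compute differences f_i - g_i:
  -2.68 - 2.86 = -5.54
  -1.16 - 5.34 = -6.5
  -3.25 - 0.22 = -3.47
  3.12 - -4.97 = 8.09
Step 2: Compute |diff|^3 * measure for each set:
  |-5.54|^3 * 0.39 = 170.031464 * 0.39 = 66.312271
  |-6.5|^3 * 0.97 = 274.625 * 0.97 = 266.38625
  |-3.47|^3 * 1.7 = 41.781923 * 1.7 = 71.029269
  |8.09|^3 * 0.92 = 529.475129 * 0.92 = 487.117119
Step 3: Sum = 890.844909
Step 4: ||f-g||_3 = (890.844909)^(1/3) = 9.622045


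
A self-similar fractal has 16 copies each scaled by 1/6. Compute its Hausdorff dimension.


For a self-similar set with N copies scaled by 1/r:
dim_H = log(N)/log(r) = log(16)/log(6)
= 2.772589/1.791759
= 1.547411


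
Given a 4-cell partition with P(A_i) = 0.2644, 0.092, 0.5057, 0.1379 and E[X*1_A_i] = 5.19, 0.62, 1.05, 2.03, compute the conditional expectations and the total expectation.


For each cell A_i: E[X|A_i] = E[X*1_A_i] / P(A_i)
Step 1: E[X|A_1] = 5.19 / 0.2644 = 19.629349
Step 2: E[X|A_2] = 0.62 / 0.092 = 6.73913
Step 3: E[X|A_3] = 1.05 / 0.5057 = 2.07633
Step 4: E[X|A_4] = 2.03 / 0.1379 = 14.720812
Verification: E[X] = sum E[X*1_A_i] = 5.19 + 0.62 + 1.05 + 2.03 = 8.89


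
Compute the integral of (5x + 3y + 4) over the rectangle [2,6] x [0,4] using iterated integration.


By Fubini, integrate in x first, then y.
Step 1: Fix y, integrate over x in [2,6]:
  integral(5x + 3y + 4, x=2..6)
  = 5*(6^2 - 2^2)/2 + (3y + 4)*(6 - 2)
  = 80 + (3y + 4)*4
  = 80 + 12y + 16
  = 96 + 12y
Step 2: Integrate over y in [0,4]:
  integral(96 + 12y, y=0..4)
  = 96*4 + 12*(4^2 - 0^2)/2
  = 384 + 96
  = 480


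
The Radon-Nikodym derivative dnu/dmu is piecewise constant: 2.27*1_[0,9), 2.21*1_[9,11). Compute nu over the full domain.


Integrate each piece of the Radon-Nikodym derivative:
Step 1: integral_0^9 2.27 dx = 2.27*(9-0) = 2.27*9 = 20.43
Step 2: integral_9^11 2.21 dx = 2.21*(11-9) = 2.21*2 = 4.42
Total: 20.43 + 4.42 = 24.85


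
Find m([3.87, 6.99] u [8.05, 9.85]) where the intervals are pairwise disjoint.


For pairwise disjoint intervals, m(union) = sum of lengths.
= (6.99 - 3.87) + (9.85 - 8.05)
= 3.12 + 1.8
= 4.92
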